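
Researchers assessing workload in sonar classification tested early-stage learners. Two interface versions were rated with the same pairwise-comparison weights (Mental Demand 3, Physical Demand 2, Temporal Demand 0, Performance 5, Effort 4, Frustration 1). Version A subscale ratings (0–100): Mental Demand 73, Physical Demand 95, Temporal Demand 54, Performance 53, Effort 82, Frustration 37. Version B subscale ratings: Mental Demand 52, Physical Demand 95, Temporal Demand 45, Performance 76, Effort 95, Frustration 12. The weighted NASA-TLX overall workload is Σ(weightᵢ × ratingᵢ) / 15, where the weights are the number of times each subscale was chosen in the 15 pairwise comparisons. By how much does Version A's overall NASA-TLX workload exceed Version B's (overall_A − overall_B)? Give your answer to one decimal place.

Version A weighted sum = 3·73 + 2·95 + 0·54 + 5·53 + 4·82 + 1·37 = 219 + 190 + 0 + 265 + 328 + 37 = 1039; overall_A = 1039/15 = 69.2667.
Version B weighted sum = 3·52 + 2·95 + 0·45 + 5·76 + 4·95 + 1·12 = 156 + 190 + 0 + 380 + 380 + 12 = 1118; overall_B = 1118/15 = 74.5333.
Difference = 69.2667 − 74.5333 = -5.2666 ≈ -5.3.

-5.3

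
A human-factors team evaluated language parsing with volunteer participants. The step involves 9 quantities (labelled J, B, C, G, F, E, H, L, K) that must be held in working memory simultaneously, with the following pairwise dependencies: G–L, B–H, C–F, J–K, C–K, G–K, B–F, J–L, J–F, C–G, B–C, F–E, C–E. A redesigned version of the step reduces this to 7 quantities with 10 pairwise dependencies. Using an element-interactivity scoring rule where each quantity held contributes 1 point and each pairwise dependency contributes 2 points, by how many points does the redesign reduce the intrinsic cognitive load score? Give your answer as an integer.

8

Original: 9 × 1 + 13 × 2 = 9 + 26 = 35.
Redesigned: 7 × 1 + 10 × 2 = 7 + 20 = 27.
Reduction = 35 − 27 = 8.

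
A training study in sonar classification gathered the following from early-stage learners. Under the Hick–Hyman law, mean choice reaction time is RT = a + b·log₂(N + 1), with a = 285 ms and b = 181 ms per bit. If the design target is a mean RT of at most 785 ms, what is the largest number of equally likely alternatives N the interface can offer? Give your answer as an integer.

5

Set 285 + 181·log₂(N + 1) ≤ 785.
log₂(N + 1) ≤ (785 − 285) / 181 = 2.7624.
N + 1 ≤ 2^2.7624 = 6.7852.
N ≤ 5.7852, so the largest integer N is 5.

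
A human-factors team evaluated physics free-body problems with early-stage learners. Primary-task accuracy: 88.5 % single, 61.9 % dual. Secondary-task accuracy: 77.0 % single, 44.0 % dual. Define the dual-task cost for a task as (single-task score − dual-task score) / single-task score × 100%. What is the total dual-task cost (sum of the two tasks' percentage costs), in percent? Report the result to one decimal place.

Primary cost = (88.5 − 61.9) / 88.5 × 100% = 30.0565%.
Secondary cost = (77.0 − 44.0) / 77.0 × 100% = 42.8571%.
Total = 30.0565% + 42.8571% = 72.9136% ≈ 72.9%.

72.9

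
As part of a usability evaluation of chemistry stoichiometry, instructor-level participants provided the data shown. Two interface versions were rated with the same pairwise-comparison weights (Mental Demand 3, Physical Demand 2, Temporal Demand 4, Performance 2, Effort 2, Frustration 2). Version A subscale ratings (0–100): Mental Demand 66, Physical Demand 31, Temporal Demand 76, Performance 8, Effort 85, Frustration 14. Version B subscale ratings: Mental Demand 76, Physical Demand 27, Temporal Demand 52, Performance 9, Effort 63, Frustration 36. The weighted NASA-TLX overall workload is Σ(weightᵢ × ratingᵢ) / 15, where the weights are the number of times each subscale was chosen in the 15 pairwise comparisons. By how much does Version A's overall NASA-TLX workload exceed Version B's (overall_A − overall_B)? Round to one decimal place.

Version A weighted sum = 3·66 + 2·31 + 4·76 + 2·8 + 2·85 + 2·14 = 198 + 62 + 304 + 16 + 170 + 28 = 778; overall_A = 778/15 = 51.8667.
Version B weighted sum = 3·76 + 2·27 + 4·52 + 2·9 + 2·63 + 2·36 = 228 + 54 + 208 + 18 + 126 + 72 = 706; overall_B = 706/15 = 47.0667.
Difference = 51.8667 − 47.0667 = 4.8000 ≈ 4.8.

4.8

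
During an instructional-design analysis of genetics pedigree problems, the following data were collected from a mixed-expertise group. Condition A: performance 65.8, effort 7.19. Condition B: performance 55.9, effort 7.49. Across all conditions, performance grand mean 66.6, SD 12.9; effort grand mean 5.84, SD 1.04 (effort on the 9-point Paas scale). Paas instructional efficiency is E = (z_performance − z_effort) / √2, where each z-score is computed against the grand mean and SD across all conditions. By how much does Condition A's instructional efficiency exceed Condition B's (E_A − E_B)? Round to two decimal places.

0.75

Condition A: z_P = (65.8 − 66.6)/12.9 = -0.0620; z_E = (7.19 − 5.84)/1.04 = 1.2981; E_A = (-0.0620 − 1.2981)/√2 = -0.9617.
Condition B: z_P = (55.9 − 66.6)/12.9 = -0.8295; z_E = (7.49 − 5.84)/1.04 = 1.5865; E_B = (-0.8295 − 1.5865)/√2 = -1.7084.
E_A − E_B = -0.9617 − (-1.7084) = 0.7467 ≈ 0.75.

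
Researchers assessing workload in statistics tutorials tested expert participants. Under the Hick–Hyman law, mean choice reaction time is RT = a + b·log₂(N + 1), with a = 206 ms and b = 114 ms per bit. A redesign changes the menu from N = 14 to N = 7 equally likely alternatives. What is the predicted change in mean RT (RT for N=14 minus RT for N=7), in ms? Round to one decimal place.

RT(14) = 206 + 114·log₂(15) = 206 + 114·3.9069 = 651.3866 ms.
RT(7) = 206 + 114·log₂(8) = 206 + 114·3.0000 = 548.0000 ms.
Difference = 651.3866 − 548.0000 = 103.3866 ≈ 103.4 ms.

103.4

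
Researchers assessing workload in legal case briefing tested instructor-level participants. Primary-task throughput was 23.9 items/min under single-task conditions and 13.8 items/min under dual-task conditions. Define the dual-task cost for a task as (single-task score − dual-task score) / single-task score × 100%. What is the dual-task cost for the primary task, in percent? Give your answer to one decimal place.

Cost = (23.9 − 13.8) / 23.9 × 100%
     = 10.1000 / 23.9 × 100% = 42.2594%.
≈ 42.3%.

42.3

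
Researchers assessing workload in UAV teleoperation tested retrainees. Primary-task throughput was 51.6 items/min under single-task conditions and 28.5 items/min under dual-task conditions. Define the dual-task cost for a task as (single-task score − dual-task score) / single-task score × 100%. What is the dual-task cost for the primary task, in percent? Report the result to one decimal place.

44.8

Cost = (51.6 − 28.5) / 51.6 × 100%
     = 23.1000 / 51.6 × 100% = 44.7674%.
≈ 44.8%.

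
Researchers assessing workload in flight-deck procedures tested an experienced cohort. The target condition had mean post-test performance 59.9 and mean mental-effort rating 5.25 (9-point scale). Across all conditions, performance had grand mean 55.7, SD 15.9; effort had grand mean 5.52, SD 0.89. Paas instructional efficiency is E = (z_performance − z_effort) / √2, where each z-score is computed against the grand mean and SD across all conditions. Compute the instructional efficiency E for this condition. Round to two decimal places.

z_performance = (59.9 − 55.7) / 15.9 = 4.2000 / 15.9 = 0.2642.
z_effort = (5.25 − 5.52) / 0.89 = -0.2700 / 0.89 = -0.3034.
z_P − z_E = 0.2642 − (-0.3034) = 0.5676.
E = 0.5676 / √2 = 0.5676 / 1.41421 = 0.4014 ≈ 0.40.

0.40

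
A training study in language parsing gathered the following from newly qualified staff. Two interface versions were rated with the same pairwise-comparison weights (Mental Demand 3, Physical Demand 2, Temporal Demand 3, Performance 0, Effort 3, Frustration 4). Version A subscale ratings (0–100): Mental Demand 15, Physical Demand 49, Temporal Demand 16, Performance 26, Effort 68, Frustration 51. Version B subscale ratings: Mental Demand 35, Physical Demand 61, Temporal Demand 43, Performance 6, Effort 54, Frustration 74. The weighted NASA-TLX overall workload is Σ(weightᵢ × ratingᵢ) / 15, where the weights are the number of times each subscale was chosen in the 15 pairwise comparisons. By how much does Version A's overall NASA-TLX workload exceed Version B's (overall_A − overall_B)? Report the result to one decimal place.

Version A weighted sum = 3·15 + 2·49 + 3·16 + 0·26 + 3·68 + 4·51 = 45 + 98 + 48 + 0 + 204 + 204 = 599; overall_A = 599/15 = 39.9333.
Version B weighted sum = 3·35 + 2·61 + 3·43 + 0·6 + 3·54 + 4·74 = 105 + 122 + 129 + 0 + 162 + 296 = 814; overall_B = 814/15 = 54.2667.
Difference = 39.9333 − 54.2667 = -14.3334 ≈ -14.3.

-14.3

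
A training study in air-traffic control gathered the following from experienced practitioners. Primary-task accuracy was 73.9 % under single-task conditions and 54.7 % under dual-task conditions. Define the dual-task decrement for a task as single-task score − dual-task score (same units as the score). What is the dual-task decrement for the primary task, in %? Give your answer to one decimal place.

Decrement = 73.9 − 54.7 = 19.2000 % ≈ 19.2 %.

19.2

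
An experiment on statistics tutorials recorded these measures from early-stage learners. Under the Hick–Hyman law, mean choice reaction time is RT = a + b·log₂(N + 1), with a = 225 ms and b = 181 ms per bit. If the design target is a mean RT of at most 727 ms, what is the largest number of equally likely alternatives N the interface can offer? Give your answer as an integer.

Set 225 + 181·log₂(N + 1) ≤ 727.
log₂(N + 1) ≤ (727 − 225) / 181 = 2.7735.
N + 1 ≤ 2^2.7735 = 6.8376.
N ≤ 5.8376, so the largest integer N is 5.

5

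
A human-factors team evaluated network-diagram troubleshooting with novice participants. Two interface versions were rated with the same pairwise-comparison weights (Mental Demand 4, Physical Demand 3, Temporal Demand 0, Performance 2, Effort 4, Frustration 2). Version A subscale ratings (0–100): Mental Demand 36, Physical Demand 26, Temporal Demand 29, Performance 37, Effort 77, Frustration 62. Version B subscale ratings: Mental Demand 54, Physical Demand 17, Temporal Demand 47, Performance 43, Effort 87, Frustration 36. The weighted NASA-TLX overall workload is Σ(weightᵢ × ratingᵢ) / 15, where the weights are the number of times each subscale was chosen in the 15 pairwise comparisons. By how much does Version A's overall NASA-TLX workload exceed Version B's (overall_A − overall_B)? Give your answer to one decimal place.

Version A weighted sum = 4·36 + 3·26 + 0·29 + 2·37 + 4·77 + 2·62 = 144 + 78 + 0 + 74 + 308 + 124 = 728; overall_A = 728/15 = 48.5333.
Version B weighted sum = 4·54 + 3·17 + 0·47 + 2·43 + 4·87 + 2·36 = 216 + 51 + 0 + 86 + 348 + 72 = 773; overall_B = 773/15 = 51.5333.
Difference = 48.5333 − 51.5333 = -3.0000 ≈ -3.0.

-3.0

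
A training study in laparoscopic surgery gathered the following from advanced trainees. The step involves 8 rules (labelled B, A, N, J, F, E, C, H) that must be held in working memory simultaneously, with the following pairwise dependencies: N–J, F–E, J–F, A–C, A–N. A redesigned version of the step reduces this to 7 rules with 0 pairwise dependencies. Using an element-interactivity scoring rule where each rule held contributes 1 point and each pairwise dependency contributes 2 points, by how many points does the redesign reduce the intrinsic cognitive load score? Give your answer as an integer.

11

Original: 8 × 1 + 5 × 2 = 8 + 10 = 18.
Redesigned: 7 × 1 + 0 × 2 = 7 + 0 = 7.
Reduction = 18 − 7 = 11.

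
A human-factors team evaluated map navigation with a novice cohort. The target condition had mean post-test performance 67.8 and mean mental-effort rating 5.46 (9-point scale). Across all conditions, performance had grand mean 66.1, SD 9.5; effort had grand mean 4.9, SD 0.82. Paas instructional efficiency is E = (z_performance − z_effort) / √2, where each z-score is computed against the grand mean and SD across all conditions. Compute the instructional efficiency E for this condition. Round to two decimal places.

-0.36

z_performance = (67.8 − 66.1) / 9.5 = 1.7000 / 9.5 = 0.1789.
z_effort = (5.46 − 4.9) / 0.82 = 0.5600 / 0.82 = 0.6829.
z_P − z_E = 0.1789 − 0.6829 = -0.5040.
E = -0.5040 / √2 = -0.5040 / 1.41421 = -0.3564 ≈ -0.36.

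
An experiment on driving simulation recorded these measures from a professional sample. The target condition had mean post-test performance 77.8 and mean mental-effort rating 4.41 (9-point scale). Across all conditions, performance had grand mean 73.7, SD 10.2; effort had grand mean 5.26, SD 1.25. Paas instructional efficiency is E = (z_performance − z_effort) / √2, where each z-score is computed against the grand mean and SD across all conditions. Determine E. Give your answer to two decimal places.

0.77

z_performance = (77.8 − 73.7) / 10.2 = 4.1000 / 10.2 = 0.4020.
z_effort = (4.41 − 5.26) / 1.25 = -0.8500 / 1.25 = -0.6800.
z_P − z_E = 0.4020 − (-0.6800) = 1.0820.
E = 1.0820 / √2 = 1.0820 / 1.41421 = 0.7651 ≈ 0.77.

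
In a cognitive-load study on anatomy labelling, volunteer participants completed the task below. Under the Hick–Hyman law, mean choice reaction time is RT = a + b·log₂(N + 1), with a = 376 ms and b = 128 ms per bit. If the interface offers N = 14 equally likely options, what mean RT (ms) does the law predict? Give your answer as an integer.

log₂(14 + 1) = log₂(15) = 3.9069.
RT = 376 + 128 × 3.9069 = 376 + 500.0832 = 876.0832 ms.
≈ 876 ms.

876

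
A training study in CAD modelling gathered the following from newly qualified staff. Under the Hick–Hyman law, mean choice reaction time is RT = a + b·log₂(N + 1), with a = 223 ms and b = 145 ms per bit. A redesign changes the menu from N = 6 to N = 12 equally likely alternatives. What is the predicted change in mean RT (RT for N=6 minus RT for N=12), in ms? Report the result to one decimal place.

RT(6) = 223 + 145·log₂(7) = 223 + 145·2.8074 = 630.0730 ms.
RT(12) = 223 + 145·log₂(13) = 223 + 145·3.7004 = 759.5580 ms.
Difference = 630.0730 − 759.5580 = -129.4850 ≈ -129.5 ms.

-129.5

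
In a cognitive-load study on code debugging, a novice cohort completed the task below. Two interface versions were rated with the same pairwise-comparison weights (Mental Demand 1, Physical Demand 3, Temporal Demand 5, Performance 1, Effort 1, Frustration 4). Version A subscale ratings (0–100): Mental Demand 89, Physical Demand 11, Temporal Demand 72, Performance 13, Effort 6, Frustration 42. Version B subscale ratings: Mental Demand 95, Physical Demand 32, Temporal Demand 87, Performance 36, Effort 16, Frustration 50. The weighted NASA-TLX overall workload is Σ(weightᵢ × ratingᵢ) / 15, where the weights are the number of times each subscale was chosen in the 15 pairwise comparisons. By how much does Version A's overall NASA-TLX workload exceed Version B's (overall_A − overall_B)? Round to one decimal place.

Version A weighted sum = 1·89 + 3·11 + 5·72 + 1·13 + 1·6 + 4·42 = 89 + 33 + 360 + 13 + 6 + 168 = 669; overall_A = 669/15 = 44.6000.
Version B weighted sum = 1·95 + 3·32 + 5·87 + 1·36 + 1·16 + 4·50 = 95 + 96 + 435 + 36 + 16 + 200 = 878; overall_B = 878/15 = 58.5333.
Difference = 44.6000 − 58.5333 = -13.9333 ≈ -13.9.

-13.9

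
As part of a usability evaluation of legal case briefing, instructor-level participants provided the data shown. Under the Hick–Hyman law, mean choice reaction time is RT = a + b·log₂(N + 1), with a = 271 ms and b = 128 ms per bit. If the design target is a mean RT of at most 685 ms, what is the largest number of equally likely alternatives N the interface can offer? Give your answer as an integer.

Set 271 + 128·log₂(N + 1) ≤ 685.
log₂(N + 1) ≤ (685 − 271) / 128 = 3.2344.
N + 1 ≤ 2^3.2344 = 9.4113.
N ≤ 8.4113, so the largest integer N is 8.

8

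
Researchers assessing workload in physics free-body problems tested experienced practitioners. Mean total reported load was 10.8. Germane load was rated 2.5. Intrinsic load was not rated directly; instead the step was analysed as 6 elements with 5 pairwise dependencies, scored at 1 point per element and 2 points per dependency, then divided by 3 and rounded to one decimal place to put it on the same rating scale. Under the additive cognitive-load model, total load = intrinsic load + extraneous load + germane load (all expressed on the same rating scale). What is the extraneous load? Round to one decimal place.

3.0

Intrinsic (element-interactivity): (6 × 1 + 5 × 2) / 3 = 16 / 3 = 5.3333 → 5.3.
extraneous load = total − intrinsic − germane
             = 10.8 − 5.3 − 2.5 = 3.0.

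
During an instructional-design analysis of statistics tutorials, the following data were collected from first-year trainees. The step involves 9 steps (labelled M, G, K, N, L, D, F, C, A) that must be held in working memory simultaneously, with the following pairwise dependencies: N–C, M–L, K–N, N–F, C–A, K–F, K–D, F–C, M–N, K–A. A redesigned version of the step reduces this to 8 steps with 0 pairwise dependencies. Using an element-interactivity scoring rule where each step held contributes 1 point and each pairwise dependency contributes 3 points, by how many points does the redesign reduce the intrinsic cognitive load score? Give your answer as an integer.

Original: 9 × 1 + 10 × 3 = 9 + 30 = 39.
Redesigned: 8 × 1 + 0 × 3 = 8 + 0 = 8.
Reduction = 39 − 8 = 31.

31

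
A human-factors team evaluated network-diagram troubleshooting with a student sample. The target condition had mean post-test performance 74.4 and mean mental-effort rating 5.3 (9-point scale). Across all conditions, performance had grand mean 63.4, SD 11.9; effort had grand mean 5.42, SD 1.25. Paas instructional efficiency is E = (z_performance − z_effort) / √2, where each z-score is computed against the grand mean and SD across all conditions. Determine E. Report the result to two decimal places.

0.72

z_performance = (74.4 − 63.4) / 11.9 = 11.0000 / 11.9 = 0.9244.
z_effort = (5.3 − 5.42) / 1.25 = -0.1200 / 1.25 = -0.0960.
z_P − z_E = 0.9244 − (-0.0960) = 1.0204.
E = 1.0204 / √2 = 1.0204 / 1.41421 = 0.7215 ≈ 0.72.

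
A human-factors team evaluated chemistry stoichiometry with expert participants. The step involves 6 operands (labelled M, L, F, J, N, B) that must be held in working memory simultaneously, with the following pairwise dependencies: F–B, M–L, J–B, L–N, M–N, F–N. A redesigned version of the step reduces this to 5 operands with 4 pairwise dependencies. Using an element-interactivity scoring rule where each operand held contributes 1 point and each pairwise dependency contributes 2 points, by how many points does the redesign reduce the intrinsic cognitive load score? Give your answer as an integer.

5

Original: 6 × 1 + 6 × 2 = 6 + 12 = 18.
Redesigned: 5 × 1 + 4 × 2 = 5 + 8 = 13.
Reduction = 18 − 13 = 5.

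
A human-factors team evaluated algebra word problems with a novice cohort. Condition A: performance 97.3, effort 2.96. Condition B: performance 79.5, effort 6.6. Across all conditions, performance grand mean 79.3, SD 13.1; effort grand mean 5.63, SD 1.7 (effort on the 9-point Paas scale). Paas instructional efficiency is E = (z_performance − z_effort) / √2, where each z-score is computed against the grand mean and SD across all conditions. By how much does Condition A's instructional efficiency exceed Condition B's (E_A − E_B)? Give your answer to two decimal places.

2.47

Condition A: z_P = (97.3 − 79.3)/13.1 = 1.3740; z_E = (2.96 − 5.63)/1.7 = -1.5706; E_A = (1.3740 − (-1.5706))/√2 = 2.0821.
Condition B: z_P = (79.5 − 79.3)/13.1 = 0.0153; z_E = (6.6 − 5.63)/1.7 = 0.5706; E_B = (0.0153 − 0.5706)/√2 = -0.3927.
E_A − E_B = 2.0821 − (-0.3927) = 2.4748 ≈ 2.47.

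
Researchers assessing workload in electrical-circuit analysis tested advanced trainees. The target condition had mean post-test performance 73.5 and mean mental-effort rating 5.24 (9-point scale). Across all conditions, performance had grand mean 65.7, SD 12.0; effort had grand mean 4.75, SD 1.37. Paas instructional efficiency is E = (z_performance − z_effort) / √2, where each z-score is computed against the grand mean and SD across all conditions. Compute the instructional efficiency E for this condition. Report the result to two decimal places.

z_performance = (73.5 − 65.7) / 12.0 = 7.8000 / 12.0 = 0.6500.
z_effort = (5.24 − 4.75) / 1.37 = 0.4900 / 1.37 = 0.3577.
z_P − z_E = 0.6500 − 0.3577 = 0.2923.
E = 0.2923 / √2 = 0.2923 / 1.41421 = 0.2067 ≈ 0.21.

0.21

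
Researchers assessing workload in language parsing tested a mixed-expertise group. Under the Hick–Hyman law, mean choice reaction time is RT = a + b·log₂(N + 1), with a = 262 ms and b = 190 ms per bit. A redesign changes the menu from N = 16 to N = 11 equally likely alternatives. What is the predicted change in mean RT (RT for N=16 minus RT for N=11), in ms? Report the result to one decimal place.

RT(16) = 262 + 190·log₂(17) = 262 + 190·4.0875 = 1038.6250 ms.
RT(11) = 262 + 190·log₂(12) = 262 + 190·3.5850 = 943.1500 ms.
Difference = 1038.6250 − 943.1500 = 95.4750 ≈ 95.5 ms.

95.5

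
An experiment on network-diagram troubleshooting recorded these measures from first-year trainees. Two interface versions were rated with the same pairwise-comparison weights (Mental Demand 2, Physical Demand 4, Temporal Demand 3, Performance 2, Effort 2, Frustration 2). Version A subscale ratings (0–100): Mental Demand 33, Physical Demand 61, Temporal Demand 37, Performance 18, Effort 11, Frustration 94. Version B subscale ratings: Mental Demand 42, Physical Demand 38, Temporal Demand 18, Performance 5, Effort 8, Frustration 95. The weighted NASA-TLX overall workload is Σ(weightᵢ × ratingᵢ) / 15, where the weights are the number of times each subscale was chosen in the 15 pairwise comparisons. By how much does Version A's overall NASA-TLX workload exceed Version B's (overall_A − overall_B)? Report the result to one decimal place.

10.7

Version A weighted sum = 2·33 + 4·61 + 3·37 + 2·18 + 2·11 + 2·94 = 66 + 244 + 111 + 36 + 22 + 188 = 667; overall_A = 667/15 = 44.4667.
Version B weighted sum = 2·42 + 4·38 + 3·18 + 2·5 + 2·8 + 2·95 = 84 + 152 + 54 + 10 + 16 + 190 = 506; overall_B = 506/15 = 33.7333.
Difference = 44.4667 − 33.7333 = 10.7334 ≈ 10.7.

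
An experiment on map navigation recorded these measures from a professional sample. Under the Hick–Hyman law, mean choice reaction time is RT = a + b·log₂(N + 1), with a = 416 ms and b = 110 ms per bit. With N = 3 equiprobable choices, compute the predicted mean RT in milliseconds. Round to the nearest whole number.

636

log₂(3 + 1) = log₂(4) = 2.0000.
RT = 416 + 110 × 2.0000 = 416 + 220.0000 = 636.0000 ms.
≈ 636 ms.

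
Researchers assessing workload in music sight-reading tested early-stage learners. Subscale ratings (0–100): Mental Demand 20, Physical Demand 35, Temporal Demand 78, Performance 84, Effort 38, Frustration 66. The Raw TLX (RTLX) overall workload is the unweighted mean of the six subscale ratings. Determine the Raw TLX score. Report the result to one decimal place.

53.5

Sum of ratings = 20 + 35 + 78 + 84 + 38 + 66 = 321.
RTLX = 321 / 6 = 53.5000 ≈ 53.5.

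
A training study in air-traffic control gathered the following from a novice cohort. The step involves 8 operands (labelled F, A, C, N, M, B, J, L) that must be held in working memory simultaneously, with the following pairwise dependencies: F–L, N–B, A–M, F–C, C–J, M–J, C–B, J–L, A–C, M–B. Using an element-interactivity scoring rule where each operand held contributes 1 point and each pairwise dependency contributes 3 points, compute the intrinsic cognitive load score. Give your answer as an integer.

Count of operands held simultaneously: 8.
Count of pairwise dependencies listed: 10.
Element contribution: 8 × 1 = 8.
Interaction contribution: 10 × 3 = 30.
Intrinsic load = 8 + 30 = 38.

38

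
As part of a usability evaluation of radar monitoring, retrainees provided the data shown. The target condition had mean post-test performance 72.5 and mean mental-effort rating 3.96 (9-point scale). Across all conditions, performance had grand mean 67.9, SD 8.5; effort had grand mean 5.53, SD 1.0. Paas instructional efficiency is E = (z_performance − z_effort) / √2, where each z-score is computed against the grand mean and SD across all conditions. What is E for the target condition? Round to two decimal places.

1.49

z_performance = (72.5 − 67.9) / 8.5 = 4.6000 / 8.5 = 0.5412.
z_effort = (3.96 − 5.53) / 1.0 = -1.5700 / 1.0 = -1.5700.
z_P − z_E = 0.5412 − (-1.5700) = 2.1112.
E = 2.1112 / √2 = 2.1112 / 1.41421 = 1.4928 ≈ 1.49.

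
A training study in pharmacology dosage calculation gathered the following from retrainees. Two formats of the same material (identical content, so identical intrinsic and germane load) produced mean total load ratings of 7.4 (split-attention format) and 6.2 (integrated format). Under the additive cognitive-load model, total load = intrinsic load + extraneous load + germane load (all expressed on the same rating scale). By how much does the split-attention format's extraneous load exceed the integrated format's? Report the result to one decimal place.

Intrinsic and germane load are equal across formats, so the difference in total load equals the difference in extraneous load.
Extraneous-load difference = 7.4 − 6.2 = 1.2.

1.2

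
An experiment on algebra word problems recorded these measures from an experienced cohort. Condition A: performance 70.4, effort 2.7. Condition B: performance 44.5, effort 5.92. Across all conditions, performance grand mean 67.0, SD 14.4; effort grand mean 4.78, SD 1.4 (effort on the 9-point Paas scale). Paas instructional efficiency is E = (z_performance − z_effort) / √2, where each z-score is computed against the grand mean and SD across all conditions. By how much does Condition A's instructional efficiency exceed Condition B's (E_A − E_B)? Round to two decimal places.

Condition A: z_P = (70.4 − 67.0)/14.4 = 0.2361; z_E = (2.7 − 4.78)/1.4 = -1.4857; E_A = (0.2361 − (-1.4857))/√2 = 1.2175.
Condition B: z_P = (44.5 − 67.0)/14.4 = -1.5625; z_E = (5.92 − 4.78)/1.4 = 0.8143; E_B = (-1.5625 − 0.8143)/√2 = -1.6807.
E_A − E_B = 1.2175 − (-1.6807) = 2.8982 ≈ 2.90.

2.90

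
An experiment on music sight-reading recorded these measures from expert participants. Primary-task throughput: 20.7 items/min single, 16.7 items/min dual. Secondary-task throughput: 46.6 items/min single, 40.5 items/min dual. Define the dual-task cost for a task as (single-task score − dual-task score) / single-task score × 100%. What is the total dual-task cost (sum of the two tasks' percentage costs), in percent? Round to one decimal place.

32.4

Primary cost = (20.7 − 16.7) / 20.7 × 100% = 19.3237%.
Secondary cost = (46.6 − 40.5) / 46.6 × 100% = 13.0901%.
Total = 19.3237% + 13.0901% = 32.4138% ≈ 32.4%.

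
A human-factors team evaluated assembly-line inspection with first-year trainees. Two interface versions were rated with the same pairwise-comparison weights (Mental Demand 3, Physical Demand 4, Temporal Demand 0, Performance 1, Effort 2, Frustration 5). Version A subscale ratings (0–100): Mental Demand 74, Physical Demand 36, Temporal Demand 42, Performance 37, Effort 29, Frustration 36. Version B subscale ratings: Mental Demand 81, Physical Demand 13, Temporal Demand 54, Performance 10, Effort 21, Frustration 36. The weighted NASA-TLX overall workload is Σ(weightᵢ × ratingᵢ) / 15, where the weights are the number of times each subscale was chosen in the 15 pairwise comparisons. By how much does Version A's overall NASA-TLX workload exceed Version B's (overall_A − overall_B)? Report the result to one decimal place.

Version A weighted sum = 3·74 + 4·36 + 0·42 + 1·37 + 2·29 + 5·36 = 222 + 144 + 0 + 37 + 58 + 180 = 641; overall_A = 641/15 = 42.7333.
Version B weighted sum = 3·81 + 4·13 + 0·54 + 1·10 + 2·21 + 5·36 = 243 + 52 + 0 + 10 + 42 + 180 = 527; overall_B = 527/15 = 35.1333.
Difference = 42.7333 − 35.1333 = 7.6000 ≈ 7.6.

7.6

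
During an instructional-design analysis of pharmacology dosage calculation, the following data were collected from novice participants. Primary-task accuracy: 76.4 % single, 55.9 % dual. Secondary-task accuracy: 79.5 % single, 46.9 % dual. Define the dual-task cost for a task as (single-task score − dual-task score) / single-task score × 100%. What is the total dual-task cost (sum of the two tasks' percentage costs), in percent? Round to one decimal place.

67.8

Primary cost = (76.4 − 55.9) / 76.4 × 100% = 26.8325%.
Secondary cost = (79.5 − 46.9) / 79.5 × 100% = 41.0063%.
Total = 26.8325% + 41.0063% = 67.8388% ≈ 67.8%.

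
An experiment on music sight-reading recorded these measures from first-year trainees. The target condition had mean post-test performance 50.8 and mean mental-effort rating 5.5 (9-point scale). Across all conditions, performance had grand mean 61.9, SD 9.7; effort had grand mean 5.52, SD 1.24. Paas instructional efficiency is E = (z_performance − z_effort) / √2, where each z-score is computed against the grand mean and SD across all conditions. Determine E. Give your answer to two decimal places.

z_performance = (50.8 − 61.9) / 9.7 = -11.1000 / 9.7 = -1.1443.
z_effort = (5.5 − 5.52) / 1.24 = -0.0200 / 1.24 = -0.0161.
z_P − z_E = -1.1443 − (-0.0161) = -1.1282.
E = -1.1282 / √2 = -1.1282 / 1.41421 = -0.7978 ≈ -0.80.

-0.80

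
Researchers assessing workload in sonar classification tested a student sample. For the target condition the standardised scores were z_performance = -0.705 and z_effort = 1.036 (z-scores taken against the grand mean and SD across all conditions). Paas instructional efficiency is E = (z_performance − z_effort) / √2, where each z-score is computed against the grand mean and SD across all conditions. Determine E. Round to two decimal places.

z_P − z_E = -0.705 − 1.036 = -1.7410.
E = -1.7410 / √2 = -1.7410 / 1.41421 = -1.2311 ≈ -1.23.

-1.23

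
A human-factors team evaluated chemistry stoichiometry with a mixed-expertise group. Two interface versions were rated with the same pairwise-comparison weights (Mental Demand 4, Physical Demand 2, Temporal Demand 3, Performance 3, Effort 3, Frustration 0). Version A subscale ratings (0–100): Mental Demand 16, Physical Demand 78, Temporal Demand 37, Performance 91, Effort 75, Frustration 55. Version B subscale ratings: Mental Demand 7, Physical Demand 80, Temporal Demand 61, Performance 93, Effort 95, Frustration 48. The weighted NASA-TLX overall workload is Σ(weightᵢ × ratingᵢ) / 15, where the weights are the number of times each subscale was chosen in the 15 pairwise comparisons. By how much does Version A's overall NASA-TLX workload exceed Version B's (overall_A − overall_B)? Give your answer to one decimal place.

Version A weighted sum = 4·16 + 2·78 + 3·37 + 3·91 + 3·75 + 0·55 = 64 + 156 + 111 + 273 + 225 + 0 = 829; overall_A = 829/15 = 55.2667.
Version B weighted sum = 4·7 + 2·80 + 3·61 + 3·93 + 3·95 + 0·48 = 28 + 160 + 183 + 279 + 285 + 0 = 935; overall_B = 935/15 = 62.3333.
Difference = 55.2667 − 62.3333 = -7.0666 ≈ -7.1.

-7.1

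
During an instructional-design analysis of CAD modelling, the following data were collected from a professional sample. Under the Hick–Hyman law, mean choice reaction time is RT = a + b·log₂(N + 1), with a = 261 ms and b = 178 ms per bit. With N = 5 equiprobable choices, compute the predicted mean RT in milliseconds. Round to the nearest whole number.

log₂(5 + 1) = log₂(6) = 2.5850.
RT = 261 + 178 × 2.5850 = 261 + 460.1300 = 721.1300 ms.
≈ 721 ms.

721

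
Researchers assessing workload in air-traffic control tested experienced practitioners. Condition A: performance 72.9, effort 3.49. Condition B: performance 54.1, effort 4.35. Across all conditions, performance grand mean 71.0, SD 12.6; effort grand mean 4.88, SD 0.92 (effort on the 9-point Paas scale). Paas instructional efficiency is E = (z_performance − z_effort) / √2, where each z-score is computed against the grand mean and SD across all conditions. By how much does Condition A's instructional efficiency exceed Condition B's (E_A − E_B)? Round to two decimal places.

1.72

Condition A: z_P = (72.9 − 71.0)/12.6 = 0.1508; z_E = (3.49 − 4.88)/0.92 = -1.5109; E_A = (0.1508 − (-1.5109))/√2 = 1.1750.
Condition B: z_P = (54.1 − 71.0)/12.6 = -1.3413; z_E = (4.35 − 4.88)/0.92 = -0.5761; E_B = (-1.3413 − (-0.5761))/√2 = -0.5411.
E_A − E_B = 1.1750 − (-0.5411) = 1.7161 ≈ 1.72.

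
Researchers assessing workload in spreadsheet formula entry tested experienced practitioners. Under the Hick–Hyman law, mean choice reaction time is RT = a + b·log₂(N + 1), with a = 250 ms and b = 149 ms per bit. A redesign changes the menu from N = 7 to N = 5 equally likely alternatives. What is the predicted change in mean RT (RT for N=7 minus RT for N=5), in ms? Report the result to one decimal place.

61.8

RT(7) = 250 + 149·log₂(8) = 250 + 149·3.0000 = 697.0000 ms.
RT(5) = 250 + 149·log₂(6) = 250 + 149·2.5850 = 635.1650 ms.
Difference = 697.0000 − 635.1650 = 61.8350 ≈ 61.8 ms.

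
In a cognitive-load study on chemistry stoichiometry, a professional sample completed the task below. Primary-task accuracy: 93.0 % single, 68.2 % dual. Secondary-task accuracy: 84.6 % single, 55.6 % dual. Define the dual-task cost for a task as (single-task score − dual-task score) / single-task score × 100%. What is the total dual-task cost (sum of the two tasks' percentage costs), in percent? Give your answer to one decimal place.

Primary cost = (93.0 − 68.2) / 93.0 × 100% = 26.6667%.
Secondary cost = (84.6 − 55.6) / 84.6 × 100% = 34.2790%.
Total = 26.6667% + 34.2790% = 60.9457% ≈ 60.9%.

60.9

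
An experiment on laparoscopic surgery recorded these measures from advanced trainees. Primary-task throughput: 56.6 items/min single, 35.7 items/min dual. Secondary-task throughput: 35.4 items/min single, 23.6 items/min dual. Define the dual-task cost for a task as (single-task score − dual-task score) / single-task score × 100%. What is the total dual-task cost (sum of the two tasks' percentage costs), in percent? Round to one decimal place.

Primary cost = (56.6 − 35.7) / 56.6 × 100% = 36.9258%.
Secondary cost = (35.4 − 23.6) / 35.4 × 100% = 33.3333%.
Total = 36.9258% + 33.3333% = 70.2591% ≈ 70.3%.

70.3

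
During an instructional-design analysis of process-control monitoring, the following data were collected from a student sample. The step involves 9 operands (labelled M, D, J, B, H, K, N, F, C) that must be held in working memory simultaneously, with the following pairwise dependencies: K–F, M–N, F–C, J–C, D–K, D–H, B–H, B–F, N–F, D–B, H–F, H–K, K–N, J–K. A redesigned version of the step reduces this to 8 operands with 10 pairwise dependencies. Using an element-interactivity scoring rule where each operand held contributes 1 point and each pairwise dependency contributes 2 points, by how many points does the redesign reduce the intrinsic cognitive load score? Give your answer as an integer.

Original: 9 × 1 + 14 × 2 = 9 + 28 = 37.
Redesigned: 8 × 1 + 10 × 2 = 8 + 20 = 28.
Reduction = 37 − 28 = 9.

9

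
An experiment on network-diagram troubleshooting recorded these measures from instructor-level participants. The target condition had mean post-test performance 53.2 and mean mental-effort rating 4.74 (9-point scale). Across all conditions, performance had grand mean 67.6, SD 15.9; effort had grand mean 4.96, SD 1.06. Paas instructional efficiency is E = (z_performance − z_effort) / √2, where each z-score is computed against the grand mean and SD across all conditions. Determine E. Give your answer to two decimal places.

z_performance = (53.2 − 67.6) / 15.9 = -14.4000 / 15.9 = -0.9057.
z_effort = (4.74 − 4.96) / 1.06 = -0.2200 / 1.06 = -0.2075.
z_P − z_E = -0.9057 − (-0.2075) = -0.6982.
E = -0.6982 / √2 = -0.6982 / 1.41421 = -0.4937 ≈ -0.49.

-0.49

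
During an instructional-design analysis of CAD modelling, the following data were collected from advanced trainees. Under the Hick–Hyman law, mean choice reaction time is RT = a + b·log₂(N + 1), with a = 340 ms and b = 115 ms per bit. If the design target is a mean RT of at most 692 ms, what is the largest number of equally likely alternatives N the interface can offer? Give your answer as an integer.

Set 340 + 115·log₂(N + 1) ≤ 692.
log₂(N + 1) ≤ (692 − 340) / 115 = 3.0609.
N + 1 ≤ 2^3.0609 = 8.3449.
N ≤ 7.3449, so the largest integer N is 7.

7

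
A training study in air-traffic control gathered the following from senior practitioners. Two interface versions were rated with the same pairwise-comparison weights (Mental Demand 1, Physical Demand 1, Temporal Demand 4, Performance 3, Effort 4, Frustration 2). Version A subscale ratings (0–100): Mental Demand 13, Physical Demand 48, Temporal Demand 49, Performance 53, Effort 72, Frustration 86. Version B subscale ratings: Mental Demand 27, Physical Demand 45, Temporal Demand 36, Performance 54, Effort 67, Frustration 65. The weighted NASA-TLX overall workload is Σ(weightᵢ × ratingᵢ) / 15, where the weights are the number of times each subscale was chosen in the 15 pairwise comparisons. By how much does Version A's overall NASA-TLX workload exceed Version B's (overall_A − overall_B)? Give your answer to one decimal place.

6.7

Version A weighted sum = 1·13 + 1·48 + 4·49 + 3·53 + 4·72 + 2·86 = 13 + 48 + 196 + 159 + 288 + 172 = 876; overall_A = 876/15 = 58.4000.
Version B weighted sum = 1·27 + 1·45 + 4·36 + 3·54 + 4·67 + 2·65 = 27 + 45 + 144 + 162 + 268 + 130 = 776; overall_B = 776/15 = 51.7333.
Difference = 58.4000 − 51.7333 = 6.6667 ≈ 6.7.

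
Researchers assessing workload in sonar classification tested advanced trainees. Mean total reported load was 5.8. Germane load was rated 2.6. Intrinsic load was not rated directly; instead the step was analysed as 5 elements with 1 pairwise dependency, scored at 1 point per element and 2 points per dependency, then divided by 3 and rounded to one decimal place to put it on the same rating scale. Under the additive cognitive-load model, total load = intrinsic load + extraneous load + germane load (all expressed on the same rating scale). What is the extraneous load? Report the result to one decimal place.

Intrinsic (element-interactivity): (5 × 1 + 1 × 2) / 3 = 7 / 3 = 2.3333 → 2.3.
extraneous load = total − intrinsic − germane
             = 5.8 − 2.3 − 2.6 = 0.9.

0.9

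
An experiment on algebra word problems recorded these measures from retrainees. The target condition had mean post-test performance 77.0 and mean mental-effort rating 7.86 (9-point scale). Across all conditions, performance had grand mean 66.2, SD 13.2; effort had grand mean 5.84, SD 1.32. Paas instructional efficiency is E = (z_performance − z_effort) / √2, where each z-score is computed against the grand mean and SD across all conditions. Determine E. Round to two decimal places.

z_performance = (77.0 − 66.2) / 13.2 = 10.8000 / 13.2 = 0.8182.
z_effort = (7.86 − 5.84) / 1.32 = 2.0200 / 1.32 = 1.5303.
z_P − z_E = 0.8182 − 1.5303 = -0.7121.
E = -0.7121 / √2 = -0.7121 / 1.41421 = -0.5035 ≈ -0.50.

-0.50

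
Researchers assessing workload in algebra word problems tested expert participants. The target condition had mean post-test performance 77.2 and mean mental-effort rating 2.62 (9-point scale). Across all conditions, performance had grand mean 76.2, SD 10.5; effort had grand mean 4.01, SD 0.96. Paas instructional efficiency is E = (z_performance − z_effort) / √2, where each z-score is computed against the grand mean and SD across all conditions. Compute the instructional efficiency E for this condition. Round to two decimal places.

1.09

z_performance = (77.2 − 76.2) / 10.5 = 1.0000 / 10.5 = 0.0952.
z_effort = (2.62 − 4.01) / 0.96 = -1.3900 / 0.96 = -1.4479.
z_P − z_E = 0.0952 − (-1.4479) = 1.5431.
E = 1.5431 / √2 = 1.5431 / 1.41421 = 1.0911 ≈ 1.09.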